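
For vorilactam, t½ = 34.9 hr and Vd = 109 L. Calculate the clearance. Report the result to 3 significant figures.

2.16 L/hr

k = ln 2 / t½ = ln 2 / 34.9 = 0.01986 hr⁻¹
CL = k · V = 0.01986 × 109 ≈ 2.16 L/hr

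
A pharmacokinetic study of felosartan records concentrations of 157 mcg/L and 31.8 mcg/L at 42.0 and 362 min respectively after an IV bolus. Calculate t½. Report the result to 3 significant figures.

k = ln(C₁/C₂) / (t₂ − t₁) = ln(157/31.8) / (362 − 42.0)
  = 1.597 / 320.0 = 0.004990 min⁻¹
t½ = ln 2 / k = ln 2 / 0.004990 ≈ 139 minutes

139 minutes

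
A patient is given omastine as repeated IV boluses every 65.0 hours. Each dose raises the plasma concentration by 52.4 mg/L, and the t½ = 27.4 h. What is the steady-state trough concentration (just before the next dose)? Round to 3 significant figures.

12.5 mg/L

k = ln 2 / 27.4 = 0.02530 h⁻¹
Fraction remaining after one interval: e^(−kτ) = e^(−0.02530 × 65.0) = 0.1931
R = 1 / (1 − 0.1931) = 1.239
Css,max = 52.4 × 1.239 = 64.94 mg/L
Css,min = Css,max × e^(−kτ) = 64.94 × 0.1931 ≈ 12.5 mg/L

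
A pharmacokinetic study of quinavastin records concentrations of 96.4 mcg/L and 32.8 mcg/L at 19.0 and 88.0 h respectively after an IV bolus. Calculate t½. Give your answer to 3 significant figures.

k = ln(C₁/C₂) / (t₂ − t₁) = ln(96.4/32.8) / (88.0 − 19.0)
  = 1.078 / 69.00 = 0.01562 h⁻¹
t½ = ln 2 / k = ln 2 / 0.01562 ≈ 44.4 hours

44.4 hours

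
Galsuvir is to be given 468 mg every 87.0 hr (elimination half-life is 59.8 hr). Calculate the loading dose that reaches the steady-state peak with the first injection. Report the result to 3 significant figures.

k = ln 2 / 59.8 = 0.01159 hr⁻¹
Accumulation ratio R = 1 / (1 − e^(−kτ)) = 1 / (1 − e^(−0.01159×87.0)) = 1 / (1 − 0.3648) = 1.574
Loading dose = maintenance dose × R = 468 × 1.574 ≈ 737 mg

737 mg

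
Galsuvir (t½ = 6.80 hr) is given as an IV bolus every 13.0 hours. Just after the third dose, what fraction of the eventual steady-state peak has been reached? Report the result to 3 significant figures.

0.981

k = ln 2 / 6.80 = 0.1019 hr⁻¹
f_n = 1 − e^(−nkτ) = 1 − e^(−3 × 0.1019 × 13.0) = 1 − e^(−3.975) = 1 − 0.01877 ≈ 0.981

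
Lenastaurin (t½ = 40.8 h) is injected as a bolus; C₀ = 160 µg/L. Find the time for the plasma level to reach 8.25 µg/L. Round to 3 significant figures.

175 hours

k = ln 2 / 40.8 = 0.01699 h⁻¹
C(t) = C₀ e^(−kt)  ⇒  t = ln(C₀/C) / k
t = ln(160/8.25) / 0.01699 = 2.965 / 0.01699 ≈ 175 hours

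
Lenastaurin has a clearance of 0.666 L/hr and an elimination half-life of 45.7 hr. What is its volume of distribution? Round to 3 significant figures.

43.9 L

k = ln 2 / t½ = ln 2 / 45.7 = 0.01517 hr⁻¹
V = CL / k = 0.666 / 0.01517 ≈ 43.9 L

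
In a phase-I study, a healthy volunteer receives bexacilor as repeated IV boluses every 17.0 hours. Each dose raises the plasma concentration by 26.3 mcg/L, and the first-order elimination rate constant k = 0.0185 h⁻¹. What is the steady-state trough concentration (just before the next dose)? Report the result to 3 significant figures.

71.2 mcg/L

Fraction remaining after one interval: e^(−kτ) = e^(−0.01850 × 17.0) = 0.7302
R = 1 / (1 − 0.7302) = 3.706
Css,max = 26.3 × 3.706 = 97.46 mcg/L
Css,min = Css,max × e^(−kτ) = 97.46 × 0.7302 ≈ 71.2 mcg/L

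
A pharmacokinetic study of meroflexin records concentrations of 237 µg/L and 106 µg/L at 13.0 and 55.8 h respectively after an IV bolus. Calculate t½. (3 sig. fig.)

36.9 hours

k = ln(C₁/C₂) / (t₂ − t₁) = ln(237/106) / (55.8 − 13.0)
  = 0.8046 / 42.80 = 0.01880 h⁻¹
t½ = ln 2 / k = ln 2 / 0.01880 ≈ 36.9 hours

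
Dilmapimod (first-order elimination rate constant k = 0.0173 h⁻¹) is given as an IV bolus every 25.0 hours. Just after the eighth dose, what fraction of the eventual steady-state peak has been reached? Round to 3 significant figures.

f_n = 1 − e^(−nkτ) = 1 − e^(−8 × 0.01730 × 25.0) = 1 − e^(−3.460) = 1 − 0.03143 ≈ 0.969

0.969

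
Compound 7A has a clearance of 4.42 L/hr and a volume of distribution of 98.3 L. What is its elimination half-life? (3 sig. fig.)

k = CL / V = 4.42 / 98.3 = 0.04496 hr⁻¹
t½ = ln 2 / k = ln 2 / 0.04496 ≈ 15.4 hours

15.4 hours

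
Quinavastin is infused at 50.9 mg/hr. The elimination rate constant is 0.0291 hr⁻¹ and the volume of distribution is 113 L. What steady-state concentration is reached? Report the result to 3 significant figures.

CL = k · V = 0.0291 × 113 = 3.288 L/hr
Css = rate / CL = 50.9 / 3.288 ≈ 15.5 µg/mL

15.5 µg/mL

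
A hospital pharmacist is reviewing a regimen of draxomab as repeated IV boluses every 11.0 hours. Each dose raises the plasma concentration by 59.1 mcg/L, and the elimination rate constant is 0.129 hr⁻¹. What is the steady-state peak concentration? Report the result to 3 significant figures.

78.0 mcg/L

Fraction remaining after one interval: e^(−kτ) = e^(−0.1290 × 11.0) = 0.2420
R = 1 / (1 − 0.2420) = 1.319
Css,max = 59.1 × 1.319 ≈ 78.0 mcg/L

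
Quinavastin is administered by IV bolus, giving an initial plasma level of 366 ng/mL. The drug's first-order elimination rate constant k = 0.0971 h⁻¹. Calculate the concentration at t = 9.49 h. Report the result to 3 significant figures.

C(t) = C₀ e^(−kt) = 366 × e^(−0.09710 × 9.49) = 366 × e^(−0.9215) = 366 × 0.3979 ≈ 146 ng/mL

146 ng/mL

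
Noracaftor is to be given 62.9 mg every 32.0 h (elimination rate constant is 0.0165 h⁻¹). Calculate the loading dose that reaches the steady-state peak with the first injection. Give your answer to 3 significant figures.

153 mg

Accumulation ratio R = 1 / (1 − e^(−kτ)) = 1 / (1 − e^(−0.01650×32.0)) = 1 / (1 − 0.5898) = 2.438
Loading dose = maintenance dose × R = 62.9 × 2.438 ≈ 153 mg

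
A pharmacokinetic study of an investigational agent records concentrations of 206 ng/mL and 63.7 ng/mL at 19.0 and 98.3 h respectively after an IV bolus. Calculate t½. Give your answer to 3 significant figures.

k = ln(C₁/C₂) / (t₂ − t₁) = ln(206/63.7) / (98.3 − 19.0)
  = 1.174 / 79.30 = 0.01480 h⁻¹
t½ = ln 2 / k = ln 2 / 0.01480 ≈ 46.8 hours

46.8 hours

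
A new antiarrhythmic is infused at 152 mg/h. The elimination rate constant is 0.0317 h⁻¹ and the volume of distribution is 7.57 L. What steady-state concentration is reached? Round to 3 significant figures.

CL = k · V = 0.0317 × 7.57 = 0.2400 L/h
Css = rate / CL = 152 / 0.2400 ≈ 633 mg/L

633 mg/L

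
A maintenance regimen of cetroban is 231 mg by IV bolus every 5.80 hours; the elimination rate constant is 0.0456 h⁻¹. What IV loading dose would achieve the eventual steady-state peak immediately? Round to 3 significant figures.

Accumulation ratio R = 1 / (1 − e^(−kτ)) = 1 / (1 − e^(−0.04560×5.80)) = 1 / (1 − 0.7676) = 4.303
Loading dose = maintenance dose × R = 231 × 4.303 ≈ 994 mg

994 mg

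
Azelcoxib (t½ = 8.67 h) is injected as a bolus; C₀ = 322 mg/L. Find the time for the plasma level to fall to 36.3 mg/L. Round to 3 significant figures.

k = ln 2 / 8.67 = 0.07995 h⁻¹
C(t) = C₀ e^(−kt)  ⇒  t = ln(C₀/C) / k
t = ln(322/36.3) / 0.07995 = 2.183 / 0.07995 ≈ 27.3 hours

27.3 hours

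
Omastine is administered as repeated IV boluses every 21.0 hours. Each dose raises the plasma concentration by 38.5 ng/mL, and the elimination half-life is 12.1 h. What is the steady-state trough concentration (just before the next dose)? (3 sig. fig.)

16.5 ng/mL

k = ln 2 / 12.1 = 0.05728 h⁻¹
Fraction remaining after one interval: e^(−kτ) = e^(−0.05728 × 21.0) = 0.3003
R = 1 / (1 − 0.3003) = 1.429
Css,max = 38.5 × 1.429 = 55.02 ng/mL
Css,min = Css,max × e^(−kτ) = 55.02 × 0.3003 ≈ 16.5 ng/mL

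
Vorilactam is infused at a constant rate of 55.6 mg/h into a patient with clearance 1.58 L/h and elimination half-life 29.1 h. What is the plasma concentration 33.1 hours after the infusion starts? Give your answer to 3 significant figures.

Css = rate / CL = 55.6 / 1.58 = 35.19 µg/mL
k = ln 2 / 29.1 = 0.02382 h⁻¹
C(t) = Css (1 − e^(−kt)) = 35.19 × (1 − e^(−0.7884)) = 35.19 × 0.5454 ≈ 19.2 µg/mL

19.2 µg/mL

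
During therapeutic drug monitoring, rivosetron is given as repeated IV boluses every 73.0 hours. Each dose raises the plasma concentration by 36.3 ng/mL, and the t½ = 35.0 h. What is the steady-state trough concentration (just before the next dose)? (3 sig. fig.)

11.2 ng/mL

k = ln 2 / 35.0 = 0.01980 h⁻¹
Fraction remaining after one interval: e^(−kτ) = e^(−0.01980 × 73.0) = 0.2356
R = 1 / (1 − 0.2356) = 1.308
Css,max = 36.3 × 1.308 = 47.49 ng/mL
Css,min = Css,max × e^(−kτ) = 47.49 × 0.2356 ≈ 11.2 ng/mL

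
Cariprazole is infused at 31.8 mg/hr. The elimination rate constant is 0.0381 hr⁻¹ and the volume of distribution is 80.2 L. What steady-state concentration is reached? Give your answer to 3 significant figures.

10.4 mg/L

CL = k · V = 0.0381 × 80.2 = 3.056 L/hr
Css = rate / CL = 31.8 / 3.056 ≈ 10.4 mg/L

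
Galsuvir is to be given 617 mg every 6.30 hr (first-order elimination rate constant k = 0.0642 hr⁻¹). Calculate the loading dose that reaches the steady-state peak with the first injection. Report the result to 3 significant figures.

Accumulation ratio R = 1 / (1 − e^(−kτ)) = 1 / (1 − e^(−0.06420×6.30)) = 1 / (1 − 0.6673) = 3.006
Loading dose = maintenance dose × R = 617 × 3.006 ≈ 1850 mg

1850 mg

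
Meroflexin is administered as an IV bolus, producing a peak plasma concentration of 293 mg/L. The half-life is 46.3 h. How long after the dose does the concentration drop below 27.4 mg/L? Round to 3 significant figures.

158 hours

k = ln 2 / 46.3 = 0.01497 h⁻¹
C(t) = C₀ e^(−kt)  ⇒  t = ln(C₀/C) / k
t = ln(293/27.4) / 0.01497 = 2.370 / 0.01497 ≈ 158 hours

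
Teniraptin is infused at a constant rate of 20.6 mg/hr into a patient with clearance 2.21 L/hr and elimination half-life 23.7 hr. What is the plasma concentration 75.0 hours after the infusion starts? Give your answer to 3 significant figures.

Css = rate / CL = 20.6 / 2.21 = 9.321 µg/mL
k = ln 2 / 23.7 = 0.02925 hr⁻¹
C(t) = Css (1 − e^(−kt)) = 9.321 × (1 − e^(−2.194)) = 9.321 × 0.8885 ≈ 8.28 µg/mL

8.28 µg/mL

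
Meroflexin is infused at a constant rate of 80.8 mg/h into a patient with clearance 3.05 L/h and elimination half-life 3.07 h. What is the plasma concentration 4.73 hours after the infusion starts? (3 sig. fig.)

Css = rate / CL = 80.8 / 3.05 = 26.49 mg/L
k = ln 2 / 3.07 = 0.2258 h⁻¹
C(t) = Css (1 − e^(−kt)) = 26.49 × (1 − e^(−1.068)) = 26.49 × 0.6563 ≈ 17.4 mg/L

17.4 mg/L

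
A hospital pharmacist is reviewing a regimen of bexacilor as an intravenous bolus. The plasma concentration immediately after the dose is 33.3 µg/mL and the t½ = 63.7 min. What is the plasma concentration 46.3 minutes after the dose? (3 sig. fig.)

20.1 µg/mL

k = ln 2 / 63.7 = 0.01088 min⁻¹
C(t) = C₀ e^(−kt) = 33.3 × e^(−0.01088 × 46.3) = 33.3 × e^(−0.5038) = 33.3 × 0.6042 ≈ 20.1 µg/mL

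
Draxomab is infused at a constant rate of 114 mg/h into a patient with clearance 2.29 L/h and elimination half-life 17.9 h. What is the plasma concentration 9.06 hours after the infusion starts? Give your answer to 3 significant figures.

14.7 µg/mL

Css = rate / CL = 114 / 2.29 = 49.78 µg/mL
k = ln 2 / 17.9 = 0.03872 h⁻¹
C(t) = Css (1 − e^(−kt)) = 49.78 × (1 − e^(−0.3508)) = 49.78 × 0.2959 ≈ 14.7 µg/mL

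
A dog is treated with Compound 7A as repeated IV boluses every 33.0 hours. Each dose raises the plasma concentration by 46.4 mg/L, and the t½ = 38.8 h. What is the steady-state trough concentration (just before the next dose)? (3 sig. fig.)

k = ln 2 / 38.8 = 0.01786 h⁻¹
Fraction remaining after one interval: e^(−kτ) = e^(−0.01786 × 33.0) = 0.5546
R = 1 / (1 − 0.5546) = 2.245
Css,max = 46.4 × 2.245 = 104.2 mg/L
Css,min = Css,max × e^(−kτ) = 104.2 × 0.5546 ≈ 57.8 mg/L

57.8 mg/L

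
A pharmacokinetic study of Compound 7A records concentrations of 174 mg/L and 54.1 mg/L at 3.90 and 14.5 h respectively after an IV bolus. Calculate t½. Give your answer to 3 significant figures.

k = ln(C₁/C₂) / (t₂ − t₁) = ln(174/54.1) / (14.5 − 3.90)
  = 1.168 / 10.60 = 0.1102 h⁻¹
t½ = ln 2 / k = ln 2 / 0.1102 ≈ 6.29 hours

6.29 hours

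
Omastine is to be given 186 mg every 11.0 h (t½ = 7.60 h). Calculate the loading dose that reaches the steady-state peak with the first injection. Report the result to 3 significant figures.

294 mg

k = ln 2 / 7.60 = 0.09120 h⁻¹
Accumulation ratio R = 1 / (1 − e^(−kτ)) = 1 / (1 − e^(−0.09120×11.0)) = 1 / (1 − 0.3667) = 1.579
Loading dose = maintenance dose × R = 186 × 1.579 ≈ 294 mg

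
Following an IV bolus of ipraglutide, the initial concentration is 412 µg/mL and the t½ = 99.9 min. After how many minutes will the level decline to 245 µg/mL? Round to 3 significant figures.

74.9 minutes

k = ln 2 / 99.9 = 0.006938 min⁻¹
C(t) = C₀ e^(−kt)  ⇒  t = ln(C₀/C) / k
t = ln(412/245) / 0.006938 = 0.5198 / 0.006938 ≈ 74.9 minutes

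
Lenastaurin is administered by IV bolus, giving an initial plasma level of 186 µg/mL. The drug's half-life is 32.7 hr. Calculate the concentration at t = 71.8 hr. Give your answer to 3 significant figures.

k = ln 2 / 32.7 = 0.02120 hr⁻¹
C(t) = C₀ e^(−kt) = 186 × e^(−0.02120 × 71.8) = 186 × e^(−1.522) = 186 × 0.2183 ≈ 40.6 µg/mL

40.6 µg/mL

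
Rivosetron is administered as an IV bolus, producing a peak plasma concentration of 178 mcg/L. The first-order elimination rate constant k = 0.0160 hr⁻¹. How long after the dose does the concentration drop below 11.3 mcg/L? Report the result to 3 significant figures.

C(t) = C₀ e^(−kt)  ⇒  t = ln(C₀/C) / k
t = ln(178/11.3) / 0.01600 = 2.757 / 0.01600 ≈ 172 hours

172 hours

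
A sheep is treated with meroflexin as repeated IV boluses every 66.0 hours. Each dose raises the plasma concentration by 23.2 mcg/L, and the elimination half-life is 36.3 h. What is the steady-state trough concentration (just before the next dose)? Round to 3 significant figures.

9.18 mcg/L

k = ln 2 / 36.3 = 0.01909 h⁻¹
Fraction remaining after one interval: e^(−kτ) = e^(−0.01909 × 66.0) = 0.2836
R = 1 / (1 − 0.2836) = 1.396
Css,max = 23.2 × 1.396 = 32.38 mcg/L
Css,min = Css,max × e^(−kτ) = 32.38 × 0.2836 ≈ 9.18 mcg/L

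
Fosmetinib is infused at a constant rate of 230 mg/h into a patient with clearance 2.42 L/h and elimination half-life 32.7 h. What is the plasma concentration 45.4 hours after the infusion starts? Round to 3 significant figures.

Css = rate / CL = 230 / 2.42 = 95.04 mg/L
k = ln 2 / 32.7 = 0.02120 h⁻¹
C(t) = Css (1 − e^(−kt)) = 95.04 × (1 − e^(−0.9624)) = 95.04 × 0.6180 ≈ 58.7 mg/L

58.7 mg/L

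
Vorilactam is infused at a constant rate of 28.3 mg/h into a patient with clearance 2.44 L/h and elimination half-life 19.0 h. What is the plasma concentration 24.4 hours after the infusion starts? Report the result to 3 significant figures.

Css = rate / CL = 28.3 / 2.44 = 11.60 µg/mL
k = ln 2 / 19.0 = 0.03648 h⁻¹
C(t) = Css (1 − e^(−kt)) = 11.60 × (1 − e^(−0.8901)) = 11.60 × 0.5894 ≈ 6.84 µg/mL

6.84 µg/mL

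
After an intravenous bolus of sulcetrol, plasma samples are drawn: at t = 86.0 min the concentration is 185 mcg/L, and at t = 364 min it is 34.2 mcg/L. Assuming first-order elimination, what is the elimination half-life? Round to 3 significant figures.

k = ln(C₁/C₂) / (t₂ − t₁) = ln(185/34.2) / (364 − 86.0)
  = 1.688 / 278.0 = 0.006072 min⁻¹
t½ = ln 2 / k = ln 2 / 0.006072 ≈ 114 minutes

114 minutes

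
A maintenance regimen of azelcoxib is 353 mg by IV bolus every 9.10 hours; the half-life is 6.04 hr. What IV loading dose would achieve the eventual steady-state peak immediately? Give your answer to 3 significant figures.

k = ln 2 / 6.04 = 0.1148 hr⁻¹
Accumulation ratio R = 1 / (1 − e^(−kτ)) = 1 / (1 − e^(−0.1148×9.10)) = 1 / (1 − 0.3519) = 1.543
Loading dose = maintenance dose × R = 353 × 1.543 ≈ 545 mg

545 mg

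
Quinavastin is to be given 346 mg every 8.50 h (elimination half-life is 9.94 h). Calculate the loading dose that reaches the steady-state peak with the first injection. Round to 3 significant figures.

k = ln 2 / 9.94 = 0.06973 h⁻¹
Accumulation ratio R = 1 / (1 − e^(−kτ)) = 1 / (1 − e^(−0.06973×8.50)) = 1 / (1 − 0.5528) = 2.236
Loading dose = maintenance dose × R = 346 × 2.236 ≈ 774 mg

774 mg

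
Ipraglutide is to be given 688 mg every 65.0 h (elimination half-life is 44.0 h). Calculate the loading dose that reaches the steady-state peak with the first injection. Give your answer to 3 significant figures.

k = ln 2 / 44.0 = 0.01575 h⁻¹
Accumulation ratio R = 1 / (1 − e^(−kτ)) = 1 / (1 − e^(−0.01575×65.0)) = 1 / (1 − 0.3592) = 1.560
Loading dose = maintenance dose × R = 688 × 1.560 ≈ 1070 mg

1070 mg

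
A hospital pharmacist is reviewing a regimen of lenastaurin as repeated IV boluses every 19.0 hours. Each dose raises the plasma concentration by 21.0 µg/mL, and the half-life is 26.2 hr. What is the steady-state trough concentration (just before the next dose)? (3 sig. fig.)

k = ln 2 / 26.2 = 0.02646 hr⁻¹
Fraction remaining after one interval: e^(−kτ) = e^(−0.02646 × 19.0) = 0.6049
R = 1 / (1 − 0.6049) = 2.531
Css,max = 21.0 × 2.531 = 53.15 µg/mL
Css,min = Css,max × e^(−kτ) = 53.15 × 0.6049 ≈ 32.2 µg/mL

32.2 µg/mL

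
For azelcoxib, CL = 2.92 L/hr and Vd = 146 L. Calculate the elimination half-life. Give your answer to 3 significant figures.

k = CL / V = 2.92 / 146 = 0.02000 hr⁻¹
t½ = ln 2 / k = ln 2 / 0.02000 ≈ 34.7 hours

34.7 hours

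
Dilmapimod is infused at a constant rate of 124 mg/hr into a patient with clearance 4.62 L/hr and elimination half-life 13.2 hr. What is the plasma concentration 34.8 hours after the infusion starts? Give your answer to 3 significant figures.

Css = rate / CL = 124 / 4.62 = 26.84 mg/L
k = ln 2 / 13.2 = 0.05251 hr⁻¹
C(t) = Css (1 − e^(−kt)) = 26.84 × (1 − e^(−1.827)) = 26.84 × 0.8392 ≈ 22.5 mg/L

22.5 mg/L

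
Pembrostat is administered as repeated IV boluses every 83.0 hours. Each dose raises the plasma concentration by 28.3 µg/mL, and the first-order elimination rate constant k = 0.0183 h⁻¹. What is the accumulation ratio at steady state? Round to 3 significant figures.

1.28

Fraction remaining after one interval: e^(−kτ) = e^(−0.01830 × 83.0) = 0.2190
R = 1 / (1 − 0.2190) = 1 / 0.7810 ≈ 1.28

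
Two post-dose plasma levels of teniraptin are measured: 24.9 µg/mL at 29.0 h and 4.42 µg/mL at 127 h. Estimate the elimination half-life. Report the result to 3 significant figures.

k = ln(C₁/C₂) / (t₂ − t₁) = ln(24.9/4.42) / (127 − 29.0)
  = 1.729 / 98.00 = 0.01764 h⁻¹
t½ = ln 2 / k = ln 2 / 0.01764 ≈ 39.3 hours

39.3 hours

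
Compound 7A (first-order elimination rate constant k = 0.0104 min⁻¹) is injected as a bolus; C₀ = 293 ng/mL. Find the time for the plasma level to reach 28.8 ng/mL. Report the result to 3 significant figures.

C(t) = C₀ e^(−kt)  ⇒  t = ln(C₀/C) / k
t = ln(293/28.8) / 0.01040 = 2.320 / 0.01040 ≈ 223 minutes

223 minutes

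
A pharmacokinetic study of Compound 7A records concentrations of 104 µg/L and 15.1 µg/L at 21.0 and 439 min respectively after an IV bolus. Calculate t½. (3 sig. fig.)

150 minutes

k = ln(C₁/C₂) / (t₂ − t₁) = ln(104/15.1) / (439 − 21.0)
  = 1.930 / 418.0 = 0.004616 min⁻¹
t½ = ln 2 / k = ln 2 / 0.004616 ≈ 150 minutes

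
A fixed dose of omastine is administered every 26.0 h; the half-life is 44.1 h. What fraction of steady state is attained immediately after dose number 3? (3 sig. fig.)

0.707

k = ln 2 / 44.1 = 0.01572 h⁻¹
f_n = 1 − e^(−nkτ) = 1 − e^(−3 × 0.01572 × 26.0) = 1 − e^(−1.226) = 1 − 0.2935 ≈ 0.707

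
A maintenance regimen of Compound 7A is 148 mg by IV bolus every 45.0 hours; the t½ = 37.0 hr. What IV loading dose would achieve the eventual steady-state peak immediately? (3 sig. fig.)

260 mg

k = ln 2 / 37.0 = 0.01873 hr⁻¹
Accumulation ratio R = 1 / (1 − e^(−kτ)) = 1 / (1 − e^(−0.01873×45.0)) = 1 / (1 − 0.4304) = 1.756
Loading dose = maintenance dose × R = 148 × 1.756 ≈ 260 mg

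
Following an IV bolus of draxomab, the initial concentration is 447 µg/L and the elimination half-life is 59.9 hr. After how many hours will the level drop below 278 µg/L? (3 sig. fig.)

k = ln 2 / 59.9 = 0.01157 hr⁻¹
C(t) = C₀ e^(−kt)  ⇒  t = ln(C₀/C) / k
t = ln(447/278) / 0.01157 = 0.4749 / 0.01157 ≈ 41.0 hours

41.0 hours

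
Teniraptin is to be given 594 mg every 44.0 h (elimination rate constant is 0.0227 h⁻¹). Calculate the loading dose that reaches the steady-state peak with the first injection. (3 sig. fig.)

940 mg

Accumulation ratio R = 1 / (1 − e^(−kτ)) = 1 / (1 − e^(−0.02270×44.0)) = 1 / (1 − 0.3683) = 1.583
Loading dose = maintenance dose × R = 594 × 1.583 ≈ 940 mg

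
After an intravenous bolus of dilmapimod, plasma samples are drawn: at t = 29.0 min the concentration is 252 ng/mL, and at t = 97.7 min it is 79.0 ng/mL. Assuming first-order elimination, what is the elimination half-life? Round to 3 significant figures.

41.1 minutes

k = ln(C₁/C₂) / (t₂ − t₁) = ln(252/79.0) / (97.7 − 29.0)
  = 1.160 / 68.70 = 0.01688 min⁻¹
t½ = ln 2 / k = ln 2 / 0.01688 ≈ 41.1 minutes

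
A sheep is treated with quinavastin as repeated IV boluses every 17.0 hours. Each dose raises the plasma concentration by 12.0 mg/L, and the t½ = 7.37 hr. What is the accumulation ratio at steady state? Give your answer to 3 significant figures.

1.25

k = ln 2 / 7.37 = 0.09405 hr⁻¹
Fraction remaining after one interval: e^(−kτ) = e^(−0.09405 × 17.0) = 0.2021
R = 1 / (1 − 0.2021) = 1 / 0.7979 ≈ 1.25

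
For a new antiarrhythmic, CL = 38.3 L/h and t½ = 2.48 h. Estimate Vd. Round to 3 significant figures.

k = ln 2 / t½ = ln 2 / 2.48 = 0.2795 h⁻¹
V = CL / k = 38.3 / 0.2795 ≈ 137 L

137 L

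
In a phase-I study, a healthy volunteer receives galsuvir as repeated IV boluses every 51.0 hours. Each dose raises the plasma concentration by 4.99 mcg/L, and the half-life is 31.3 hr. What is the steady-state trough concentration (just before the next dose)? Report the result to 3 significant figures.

k = ln 2 / 31.3 = 0.02215 hr⁻¹
Fraction remaining after one interval: e^(−kτ) = e^(−0.02215 × 51.0) = 0.3232
R = 1 / (1 − 0.3232) = 1.478
Css,max = 4.99 × 1.478 = 7.373 mcg/L
Css,min = Css,max × e^(−kτ) = 7.373 × 0.3232 ≈ 2.38 mcg/L

2.38 mcg/L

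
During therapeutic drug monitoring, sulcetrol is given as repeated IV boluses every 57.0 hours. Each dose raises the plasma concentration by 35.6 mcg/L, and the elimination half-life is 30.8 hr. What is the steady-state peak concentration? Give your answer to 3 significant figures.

49.3 mcg/L

k = ln 2 / 30.8 = 0.02250 hr⁻¹
Fraction remaining after one interval: e^(−kτ) = e^(−0.02250 × 57.0) = 0.2773
R = 1 / (1 − 0.2773) = 1.384
Css,max = 35.6 × 1.384 ≈ 49.3 mcg/L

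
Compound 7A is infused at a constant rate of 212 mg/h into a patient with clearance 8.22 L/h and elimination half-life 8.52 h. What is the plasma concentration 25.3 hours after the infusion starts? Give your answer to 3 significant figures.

22.5 mg/L

Css = rate / CL = 212 / 8.22 = 25.79 mg/L
k = ln 2 / 8.52 = 0.08136 h⁻¹
C(t) = Css (1 − e^(−kt)) = 25.79 × (1 − e^(−2.058)) = 25.79 × 0.8723 ≈ 22.5 mg/L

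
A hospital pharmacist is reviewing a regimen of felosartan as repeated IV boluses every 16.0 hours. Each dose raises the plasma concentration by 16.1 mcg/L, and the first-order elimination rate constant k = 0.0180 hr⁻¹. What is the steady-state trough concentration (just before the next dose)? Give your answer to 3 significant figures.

48.2 mcg/L

Fraction remaining after one interval: e^(−kτ) = e^(−0.01800 × 16.0) = 0.7498
R = 1 / (1 − 0.7498) = 3.996
Css,max = 16.1 × 3.996 = 64.34 mcg/L
Css,min = Css,max × e^(−kτ) = 64.34 × 0.7498 ≈ 48.2 mcg/L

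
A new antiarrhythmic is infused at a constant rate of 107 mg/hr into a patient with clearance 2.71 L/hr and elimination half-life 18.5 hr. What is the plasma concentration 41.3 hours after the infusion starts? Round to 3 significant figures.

Css = rate / CL = 107 / 2.71 = 39.48 mg/L
k = ln 2 / 18.5 = 0.03747 hr⁻¹
C(t) = Css (1 − e^(−kt)) = 39.48 × (1 − e^(−1.547)) = 39.48 × 0.7872 ≈ 31.1 mg/L

31.1 mg/L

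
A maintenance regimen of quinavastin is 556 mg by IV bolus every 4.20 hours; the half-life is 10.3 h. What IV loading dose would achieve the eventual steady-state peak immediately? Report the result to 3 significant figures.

k = ln 2 / 10.3 = 0.06730 h⁻¹
Accumulation ratio R = 1 / (1 − e^(−kτ)) = 1 / (1 − e^(−0.06730×4.20)) = 1 / (1 − 0.7538) = 4.062
Loading dose = maintenance dose × R = 556 × 4.062 ≈ 2260 mg

2260 mg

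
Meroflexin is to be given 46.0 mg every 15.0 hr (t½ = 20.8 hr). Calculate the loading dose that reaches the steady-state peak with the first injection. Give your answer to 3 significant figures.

k = ln 2 / 20.8 = 0.03332 hr⁻¹
Accumulation ratio R = 1 / (1 − e^(−kτ)) = 1 / (1 − e^(−0.03332×15.0)) = 1 / (1 − 0.6066) = 2.542
Loading dose = maintenance dose × R = 46.0 × 2.542 ≈ 117 mg

117 mg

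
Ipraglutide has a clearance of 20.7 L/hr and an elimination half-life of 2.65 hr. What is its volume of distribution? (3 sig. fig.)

79.1 L

k = ln 2 / t½ = ln 2 / 2.65 = 0.2616 hr⁻¹
V = CL / k = 20.7 / 0.2616 ≈ 79.1 L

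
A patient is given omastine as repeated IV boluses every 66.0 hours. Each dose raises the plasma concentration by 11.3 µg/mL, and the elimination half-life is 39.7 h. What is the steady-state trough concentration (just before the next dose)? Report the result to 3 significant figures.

k = ln 2 / 39.7 = 0.01746 h⁻¹
Fraction remaining after one interval: e^(−kτ) = e^(−0.01746 × 66.0) = 0.3159
R = 1 / (1 − 0.3159) = 1.462
Css,max = 11.3 × 1.462 = 16.52 µg/mL
Css,min = Css,max × e^(−kτ) = 16.52 × 0.3159 ≈ 5.22 µg/mL

5.22 µg/mL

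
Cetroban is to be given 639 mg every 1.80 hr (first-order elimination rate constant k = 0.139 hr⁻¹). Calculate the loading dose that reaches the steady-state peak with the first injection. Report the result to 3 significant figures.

Accumulation ratio R = 1 / (1 − e^(−kτ)) = 1 / (1 − e^(−0.1390×1.80)) = 1 / (1 − 0.7786) = 4.518
Loading dose = maintenance dose × R = 639 × 4.518 ≈ 2890 mg

2890 mg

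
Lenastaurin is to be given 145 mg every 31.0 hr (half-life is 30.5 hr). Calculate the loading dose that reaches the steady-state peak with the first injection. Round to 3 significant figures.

287 mg

k = ln 2 / 30.5 = 0.02273 hr⁻¹
Accumulation ratio R = 1 / (1 − e^(−kτ)) = 1 / (1 − e^(−0.02273×31.0)) = 1 / (1 − 0.4944) = 1.978
Loading dose = maintenance dose × R = 145 × 1.978 ≈ 287 mg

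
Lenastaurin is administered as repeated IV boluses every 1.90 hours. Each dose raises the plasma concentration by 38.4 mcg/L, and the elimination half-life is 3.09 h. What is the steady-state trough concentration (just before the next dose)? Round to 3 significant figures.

72.3 mcg/L

k = ln 2 / 3.09 = 0.2243 h⁻¹
Fraction remaining after one interval: e^(−kτ) = e^(−0.2243 × 1.90) = 0.6530
R = 1 / (1 − 0.6530) = 2.882
Css,max = 38.4 × 2.882 = 110.7 mcg/L
Css,min = Css,max × e^(−kτ) = 110.7 × 0.6530 ≈ 72.3 mcg/L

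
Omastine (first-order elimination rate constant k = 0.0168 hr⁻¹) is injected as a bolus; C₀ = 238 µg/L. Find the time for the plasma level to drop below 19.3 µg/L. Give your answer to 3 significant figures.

C(t) = C₀ e^(−kt)  ⇒  t = ln(C₀/C) / k
t = ln(238/19.3) / 0.01680 = 2.512 / 0.01680 ≈ 150 hours

150 hours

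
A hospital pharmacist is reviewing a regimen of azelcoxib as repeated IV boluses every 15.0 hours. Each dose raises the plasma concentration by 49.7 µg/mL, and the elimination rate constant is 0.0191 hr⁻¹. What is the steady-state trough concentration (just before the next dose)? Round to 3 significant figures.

150 µg/mL

Fraction remaining after one interval: e^(−kτ) = e^(−0.01910 × 15.0) = 0.7509
R = 1 / (1 − 0.7509) = 4.014
Css,max = 49.7 × 4.014 = 199.5 µg/mL
Css,min = Css,max × e^(−kτ) = 199.5 × 0.7509 ≈ 150 µg/mL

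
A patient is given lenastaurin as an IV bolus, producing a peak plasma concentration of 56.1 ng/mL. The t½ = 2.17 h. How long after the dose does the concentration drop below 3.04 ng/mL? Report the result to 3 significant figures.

k = ln 2 / 2.17 = 0.3194 h⁻¹
C(t) = C₀ e^(−kt)  ⇒  t = ln(C₀/C) / k
t = ln(56.1/3.04) / 0.3194 = 2.915 / 0.3194 ≈ 9.13 hours

9.13 hours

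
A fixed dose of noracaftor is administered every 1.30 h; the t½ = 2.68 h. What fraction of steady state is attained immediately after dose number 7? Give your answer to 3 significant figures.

k = ln 2 / 2.68 = 0.2586 h⁻¹
f_n = 1 − e^(−nkτ) = 1 − e^(−7 × 0.2586 × 1.30) = 1 − e^(−2.354) = 1 − 0.09503 ≈ 0.905

0.905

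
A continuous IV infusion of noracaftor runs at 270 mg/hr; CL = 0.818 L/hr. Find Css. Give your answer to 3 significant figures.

330 µg/mL

Css = infusion rate / CL = 270 / 0.818 ≈ 330 µg/mL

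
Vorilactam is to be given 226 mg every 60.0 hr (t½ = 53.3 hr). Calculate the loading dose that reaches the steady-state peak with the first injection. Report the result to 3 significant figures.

417 mg

k = ln 2 / 53.3 = 0.01300 hr⁻¹
Accumulation ratio R = 1 / (1 − e^(−kτ)) = 1 / (1 − e^(−0.01300×60.0)) = 1 / (1 − 0.4583) = 1.846
Loading dose = maintenance dose × R = 226 × 1.846 ≈ 417 mg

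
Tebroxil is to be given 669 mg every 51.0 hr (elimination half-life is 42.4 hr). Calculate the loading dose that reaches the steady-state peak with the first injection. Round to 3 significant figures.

k = ln 2 / 42.4 = 0.01635 hr⁻¹
Accumulation ratio R = 1 / (1 − e^(−kτ)) = 1 / (1 − e^(−0.01635×51.0)) = 1 / (1 − 0.4344) = 1.768
Loading dose = maintenance dose × R = 669 × 1.768 ≈ 1180 mg

1180 mg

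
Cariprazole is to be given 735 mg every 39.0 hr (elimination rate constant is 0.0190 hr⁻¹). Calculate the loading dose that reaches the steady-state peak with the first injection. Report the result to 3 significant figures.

1400 mg

Accumulation ratio R = 1 / (1 − e^(−kτ)) = 1 / (1 − e^(−0.01900×39.0)) = 1 / (1 − 0.4766) = 1.911
Loading dose = maintenance dose × R = 735 × 1.911 ≈ 1400 mg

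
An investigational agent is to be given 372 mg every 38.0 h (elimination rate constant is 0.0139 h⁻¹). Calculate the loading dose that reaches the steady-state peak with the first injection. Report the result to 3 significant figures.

Accumulation ratio R = 1 / (1 − e^(−kτ)) = 1 / (1 − e^(−0.01390×38.0)) = 1 / (1 − 0.5897) = 2.437
Loading dose = maintenance dose × R = 372 × 2.437 ≈ 907 mg

907 mg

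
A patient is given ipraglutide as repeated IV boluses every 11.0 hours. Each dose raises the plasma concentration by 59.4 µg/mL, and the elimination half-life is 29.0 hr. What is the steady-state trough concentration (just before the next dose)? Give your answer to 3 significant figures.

k = ln 2 / 29.0 = 0.02390 hr⁻¹
Fraction remaining after one interval: e^(−kτ) = e^(−0.02390 × 11.0) = 0.7688
R = 1 / (1 − 0.7688) = 4.325
Css,max = 59.4 × 4.325 = 256.9 µg/mL
Css,min = Css,max × e^(−kτ) = 256.9 × 0.7688 ≈ 198 µg/mL

198 µg/mL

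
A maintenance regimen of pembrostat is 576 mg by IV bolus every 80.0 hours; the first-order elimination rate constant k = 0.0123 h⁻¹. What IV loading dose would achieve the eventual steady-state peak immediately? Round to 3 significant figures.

920 mg

Accumulation ratio R = 1 / (1 − e^(−kτ)) = 1 / (1 − e^(−0.01230×80.0)) = 1 / (1 − 0.3738) = 1.597
Loading dose = maintenance dose × R = 576 × 1.597 ≈ 920 mg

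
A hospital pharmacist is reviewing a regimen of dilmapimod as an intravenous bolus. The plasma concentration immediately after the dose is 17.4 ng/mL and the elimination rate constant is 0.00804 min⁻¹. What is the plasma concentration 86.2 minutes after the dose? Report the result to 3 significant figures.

C(t) = C₀ e^(−kt) = 17.4 × e^(−0.008040 × 86.2) = 17.4 × e^(−0.6930) = 17.4 × 0.5000 ≈ 8.70 ng/mL

8.70 ng/mL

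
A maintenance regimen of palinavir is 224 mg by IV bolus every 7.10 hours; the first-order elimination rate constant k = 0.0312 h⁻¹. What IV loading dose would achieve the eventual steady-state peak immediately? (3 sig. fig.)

1130 mg

Accumulation ratio R = 1 / (1 − e^(−kτ)) = 1 / (1 − e^(−0.03120×7.10)) = 1 / (1 − 0.8013) = 5.033
Loading dose = maintenance dose × R = 224 × 5.033 ≈ 1130 mg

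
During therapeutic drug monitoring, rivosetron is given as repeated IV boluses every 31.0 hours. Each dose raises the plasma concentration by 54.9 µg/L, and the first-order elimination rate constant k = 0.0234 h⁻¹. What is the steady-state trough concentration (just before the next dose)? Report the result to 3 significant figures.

Fraction remaining after one interval: e^(−kτ) = e^(−0.02340 × 31.0) = 0.4841
R = 1 / (1 − 0.4841) = 1.938
Css,max = 54.9 × 1.938 = 106.4 µg/L
Css,min = Css,max × e^(−kτ) = 106.4 × 0.4841 ≈ 51.5 µg/L

51.5 µg/L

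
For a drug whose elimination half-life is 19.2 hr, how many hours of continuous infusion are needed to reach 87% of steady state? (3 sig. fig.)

k = ln 2 / 19.2 = 0.03610 hr⁻¹
f = 1 − e^(−kt)  ⇒  t = −ln(1 − f) / k
t = −ln(1 − 0.87) / 0.03610 = 2.040 / 0.03610 ≈ 56.5 hours

56.5 hours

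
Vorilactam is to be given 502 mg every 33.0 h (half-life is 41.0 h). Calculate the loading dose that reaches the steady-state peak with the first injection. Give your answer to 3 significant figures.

k = ln 2 / 41.0 = 0.01691 h⁻¹
Accumulation ratio R = 1 / (1 − e^(−kτ)) = 1 / (1 − e^(−0.01691×33.0)) = 1 / (1 − 0.5724) = 2.339
Loading dose = maintenance dose × R = 502 × 2.339 ≈ 1170 mg

1170 mg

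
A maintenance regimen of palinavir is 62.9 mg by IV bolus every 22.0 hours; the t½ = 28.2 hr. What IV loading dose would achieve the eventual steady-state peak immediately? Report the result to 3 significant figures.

k = ln 2 / 28.2 = 0.02458 hr⁻¹
Accumulation ratio R = 1 / (1 − e^(−kτ)) = 1 / (1 − e^(−0.02458×22.0)) = 1 / (1 − 0.5823) = 2.394
Loading dose = maintenance dose × R = 62.9 × 2.394 ≈ 151 mg

151 mg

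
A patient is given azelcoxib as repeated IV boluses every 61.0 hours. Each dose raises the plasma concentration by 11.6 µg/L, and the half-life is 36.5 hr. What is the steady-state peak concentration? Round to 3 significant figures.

16.9 µg/L

k = ln 2 / 36.5 = 0.01899 hr⁻¹
Fraction remaining after one interval: e^(−kτ) = e^(−0.01899 × 61.0) = 0.3140
R = 1 / (1 − 0.3140) = 1.458
Css,max = 11.6 × 1.458 ≈ 16.9 µg/L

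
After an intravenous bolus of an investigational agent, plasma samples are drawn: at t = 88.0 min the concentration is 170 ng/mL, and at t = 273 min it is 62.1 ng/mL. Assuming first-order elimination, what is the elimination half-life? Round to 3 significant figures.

127 minutes

k = ln(C₁/C₂) / (t₂ − t₁) = ln(170/62.1) / (273 − 88.0)
  = 1.007 / 185.0 = 0.005444 min⁻¹
t½ = ln 2 / k = ln 2 / 0.005444 ≈ 127 minutes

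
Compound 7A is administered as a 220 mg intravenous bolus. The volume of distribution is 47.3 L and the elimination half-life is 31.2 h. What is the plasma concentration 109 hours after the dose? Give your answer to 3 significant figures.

C₀ = dose / V = 220 / 47.3 = 4.651 mg/L
k = ln 2 / 31.2 = 0.02222 h⁻¹
C(t) = C₀ e^(−kt) = 4.651 × e^(−0.02222 × 109) = 4.651 × e^(−2.422) = 4.651 × 0.08878 ≈ 0.413 mg/L

0.413 mg/L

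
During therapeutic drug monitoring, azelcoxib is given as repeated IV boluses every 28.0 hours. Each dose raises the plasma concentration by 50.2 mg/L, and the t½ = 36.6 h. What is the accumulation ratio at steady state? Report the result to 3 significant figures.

k = ln 2 / 36.6 = 0.01894 h⁻¹
Fraction remaining after one interval: e^(−kτ) = e^(−0.01894 × 28.0) = 0.5884
R = 1 / (1 − 0.5884) = 1 / 0.4116 ≈ 2.43

2.43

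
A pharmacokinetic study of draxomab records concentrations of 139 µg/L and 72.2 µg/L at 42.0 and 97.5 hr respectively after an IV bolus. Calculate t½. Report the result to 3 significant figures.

58.7 hours

k = ln(C₁/C₂) / (t₂ − t₁) = ln(139/72.2) / (97.5 − 42.0)
  = 0.6550 / 55.50 = 0.01180 hr⁻¹
t½ = ln 2 / k = ln 2 / 0.01180 ≈ 58.7 hours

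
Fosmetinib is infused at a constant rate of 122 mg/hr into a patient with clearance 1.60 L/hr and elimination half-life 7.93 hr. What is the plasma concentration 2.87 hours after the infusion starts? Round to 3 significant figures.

Css = rate / CL = 122 / 1.60 = 76.25 µg/mL
k = ln 2 / 7.93 = 0.08741 hr⁻¹
C(t) = Css (1 − e^(−kt)) = 76.25 × (1 − e^(−0.2509)) = 76.25 × 0.2219 ≈ 16.9 µg/mL

16.9 µg/mL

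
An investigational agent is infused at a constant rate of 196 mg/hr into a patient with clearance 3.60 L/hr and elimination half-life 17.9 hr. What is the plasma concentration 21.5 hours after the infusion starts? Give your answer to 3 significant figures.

Css = rate / CL = 196 / 3.60 = 54.44 µg/mL
k = ln 2 / 17.9 = 0.03872 hr⁻¹
C(t) = Css (1 − e^(−kt)) = 54.44 × (1 − e^(−0.8326)) = 54.44 × 0.5651 ≈ 30.8 µg/mL

30.8 µg/mL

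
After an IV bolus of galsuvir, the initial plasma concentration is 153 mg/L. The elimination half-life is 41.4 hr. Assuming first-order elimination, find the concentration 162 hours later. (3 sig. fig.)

10.2 mg/L

k = ln 2 / 41.4 = 0.01674 hr⁻¹
C(t) = C₀ e^(−kt) = 153 × e^(−0.01674 × 162) = 153 × e^(−2.712) = 153 × 0.06638 ≈ 10.2 mg/L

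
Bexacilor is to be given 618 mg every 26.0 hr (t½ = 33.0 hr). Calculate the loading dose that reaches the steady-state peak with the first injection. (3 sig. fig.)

1470 mg

k = ln 2 / 33.0 = 0.02100 hr⁻¹
Accumulation ratio R = 1 / (1 − e^(−kτ)) = 1 / (1 − e^(−0.02100×26.0)) = 1 / (1 − 0.5792) = 2.376
Loading dose = maintenance dose × R = 618 × 2.376 ≈ 1470 mg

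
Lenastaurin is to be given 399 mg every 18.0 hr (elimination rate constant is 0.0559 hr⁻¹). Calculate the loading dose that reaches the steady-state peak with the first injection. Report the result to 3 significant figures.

629 mg

Accumulation ratio R = 1 / (1 − e^(−kτ)) = 1 / (1 − e^(−0.05590×18.0)) = 1 / (1 − 0.3656) = 1.576
Loading dose = maintenance dose × R = 399 × 1.576 ≈ 629 mg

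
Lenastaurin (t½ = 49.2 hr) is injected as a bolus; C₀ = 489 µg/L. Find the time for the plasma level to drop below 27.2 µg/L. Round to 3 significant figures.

205 hours

k = ln 2 / 49.2 = 0.01409 hr⁻¹
C(t) = C₀ e^(−kt)  ⇒  t = ln(C₀/C) / k
t = ln(489/27.2) / 0.01409 = 2.889 / 0.01409 ≈ 205 hours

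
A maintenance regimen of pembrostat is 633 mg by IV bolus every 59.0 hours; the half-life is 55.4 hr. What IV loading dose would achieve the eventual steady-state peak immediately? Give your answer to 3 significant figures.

k = ln 2 / 55.4 = 0.01251 hr⁻¹
Accumulation ratio R = 1 / (1 − e^(−kτ)) = 1 / (1 − e^(−0.01251×59.0)) = 1 / (1 − 0.4780) = 1.916
Loading dose = maintenance dose × R = 633 × 1.916 ≈ 1210 mg

1210 mg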